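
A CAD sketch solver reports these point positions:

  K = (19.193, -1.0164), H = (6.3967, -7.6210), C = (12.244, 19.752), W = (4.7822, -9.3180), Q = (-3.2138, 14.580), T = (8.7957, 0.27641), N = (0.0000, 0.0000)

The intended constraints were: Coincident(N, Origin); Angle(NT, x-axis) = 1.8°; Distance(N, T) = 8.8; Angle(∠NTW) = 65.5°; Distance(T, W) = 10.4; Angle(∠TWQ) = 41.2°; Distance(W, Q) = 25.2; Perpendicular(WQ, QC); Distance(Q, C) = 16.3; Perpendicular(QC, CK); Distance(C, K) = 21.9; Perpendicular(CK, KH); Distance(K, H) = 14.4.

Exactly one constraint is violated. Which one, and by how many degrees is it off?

Perpendicular(CK, KH) — off by 8.80°.

N = (0.00, 0.00) ✓; NT at 1.800° ✓; |NT| = 8.800 ✓; ∠NTW = 65.50° ✓; |TW| = 10.40 ✓; ∠TWQ = 41.20° ✓; |WQ| = 25.20 ✓; ∠(WQ, QC) = 90.00° ✓; |QC| = 16.30 ✓; ∠(QC, CK) = 90.00° ✓; |CK| = 21.90 ✓; ∠(CK, KH) = 81.20° ✗; |KH| = 14.40 ✓.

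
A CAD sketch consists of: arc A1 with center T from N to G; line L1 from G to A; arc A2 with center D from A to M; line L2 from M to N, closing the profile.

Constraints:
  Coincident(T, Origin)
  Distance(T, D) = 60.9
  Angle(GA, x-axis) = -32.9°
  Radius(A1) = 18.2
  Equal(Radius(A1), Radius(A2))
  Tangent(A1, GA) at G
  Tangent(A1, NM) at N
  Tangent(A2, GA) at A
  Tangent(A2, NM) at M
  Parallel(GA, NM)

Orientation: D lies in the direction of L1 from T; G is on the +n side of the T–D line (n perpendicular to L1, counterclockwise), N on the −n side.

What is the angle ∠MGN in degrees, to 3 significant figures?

59.1°

The slot axis is L1's direction at -32.9°, so u = (cos -32.9°, sin -32.9°) = (0.840, -0.543) and n = (−sin -32.9°, cos -32.9°) = (0.543, 0.840). T is at the origin and D lies 60.9 along u from T, so D = 60.9·u = (51.1, -33.1). Tangency of A1 to both parallel lines with radius 18.2 puts G and N at T ± 18.2·n: G = (9.89, 15.3), N = (-9.89, -15.3). Equal radii place A and M the same way about D: A = D + 18.2·n = (61.0, -17.8), M = D − 18.2·n = (41.2, -48.4). Then cos ∠MGN = GM·GN / (|GM||GN|), giving 59.1°.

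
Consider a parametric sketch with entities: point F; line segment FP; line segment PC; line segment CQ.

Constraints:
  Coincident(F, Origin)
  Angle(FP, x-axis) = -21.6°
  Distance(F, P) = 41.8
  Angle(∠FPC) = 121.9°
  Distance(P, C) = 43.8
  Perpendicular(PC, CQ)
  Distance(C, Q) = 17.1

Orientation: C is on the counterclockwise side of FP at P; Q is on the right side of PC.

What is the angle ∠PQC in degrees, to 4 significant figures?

68.67°

F is at the origin; FP runs at -21.6° with length 41.8, so P = 41.8·(cos -21.6°, sin -21.6°) = (38.86, -15.39). ∠FPC = 121.9°, so PC runs at -21.6° + (180° − 121.9°) = 36.50° from the x-axis; with |PC| = 43.8, C = P + 43.8·(cos 36.50°, sin 36.50°) = (74.07, 10.67). PC is perpendicular to CQ; with |CQ| = 17.1 on the right of PC, Q = C + 17.1·(0.5948, -0.8039) = (84.25, -3.080). Then cos ∠PQC = QP·QC / (|QP||QC|), giving 68.67°.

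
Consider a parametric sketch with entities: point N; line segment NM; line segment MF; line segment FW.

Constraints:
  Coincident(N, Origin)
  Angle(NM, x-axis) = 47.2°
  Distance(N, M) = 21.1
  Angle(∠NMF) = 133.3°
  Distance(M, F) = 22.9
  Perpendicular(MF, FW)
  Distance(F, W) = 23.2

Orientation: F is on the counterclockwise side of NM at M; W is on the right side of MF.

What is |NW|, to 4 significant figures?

53.69

N is at the origin; NM runs at 47.2° with length 21.1, so M = 21.1·(cos 47.2°, sin 47.2°) = (14.34, 15.48). ∠NMF = 133.3°, so MF runs at 47.2° + (180° − 133.3°) = 93.90° from the x-axis; with |MF| = 22.9, F = M + 22.9·(cos 93.90°, sin 93.90°) = (12.78, 38.33). MF is perpendicular to FW; with |FW| = 23.2 on the right of MF, W = F + 23.2·(0.9977, 0.06802) = (35.92, 39.91). Then |NW| = |W − N| = 53.69.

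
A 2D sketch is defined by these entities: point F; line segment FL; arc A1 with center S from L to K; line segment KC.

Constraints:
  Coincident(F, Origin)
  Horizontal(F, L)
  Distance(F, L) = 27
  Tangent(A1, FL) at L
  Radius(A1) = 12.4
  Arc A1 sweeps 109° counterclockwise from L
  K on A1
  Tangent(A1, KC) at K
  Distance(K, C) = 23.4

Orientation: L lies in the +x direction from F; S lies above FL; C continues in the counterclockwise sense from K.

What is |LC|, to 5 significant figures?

38.780

F is at the origin; F and L share the same y with |FL| = 27.0 and L on the +x side, so L = (27.000, 0.0000). A1 meets FL tangentially, so SL is at right angles to FL, so S = L + (0, 12.4) = (27.000, 12.400). On A1, L sits at bearing -90° from S; a 109° counterclockwise sweep puts K at bearing 19°, so K = S + 12.4·(cos 19°, sin 19°) = (38.724, 16.437). A1 meets KC tangentially, so SK is at right angles to KC, so KC runs along (−sin 19°, cos 19°); with |KC| = 23.4, C = (31.106, 38.562). Then |LC| = |C − L| = 38.780.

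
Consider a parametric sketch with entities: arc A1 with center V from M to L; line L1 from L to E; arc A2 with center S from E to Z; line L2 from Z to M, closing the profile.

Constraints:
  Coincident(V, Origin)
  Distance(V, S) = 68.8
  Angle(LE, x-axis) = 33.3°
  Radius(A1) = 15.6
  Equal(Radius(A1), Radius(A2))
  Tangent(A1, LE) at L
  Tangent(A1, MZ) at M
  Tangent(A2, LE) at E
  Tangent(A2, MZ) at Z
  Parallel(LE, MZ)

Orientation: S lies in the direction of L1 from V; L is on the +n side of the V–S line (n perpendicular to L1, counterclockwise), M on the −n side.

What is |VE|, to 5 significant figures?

70.546

The slot axis is L1's direction at 33.3°, so u = (cos 33.3°, sin 33.3°) = (0.83581, 0.54902) and n = (−sin 33.3°, cos 33.3°) = (-0.54902, 0.83581). V is at the origin and S lies 68.8 along u from V, so S = 68.8·u = (57.504, 37.773). Tangency of A1 to both parallel lines with radius 15.6 puts L and M at V ± 15.6·n: L = (-8.5648, 13.039), M = (8.5648, -13.039). Equal radii place E and Z the same way about S: E = S + 15.6·n = (48.939, 50.811), Z = S − 15.6·n = (66.068, 24.734). Then |VE| = |E − V| = 70.546.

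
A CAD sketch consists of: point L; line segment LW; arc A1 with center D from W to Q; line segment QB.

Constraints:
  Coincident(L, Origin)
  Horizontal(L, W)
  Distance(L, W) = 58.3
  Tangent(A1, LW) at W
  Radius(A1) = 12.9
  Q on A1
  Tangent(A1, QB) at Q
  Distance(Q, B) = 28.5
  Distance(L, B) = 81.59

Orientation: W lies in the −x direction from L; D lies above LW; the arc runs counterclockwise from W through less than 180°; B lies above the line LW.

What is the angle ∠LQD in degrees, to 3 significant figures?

109°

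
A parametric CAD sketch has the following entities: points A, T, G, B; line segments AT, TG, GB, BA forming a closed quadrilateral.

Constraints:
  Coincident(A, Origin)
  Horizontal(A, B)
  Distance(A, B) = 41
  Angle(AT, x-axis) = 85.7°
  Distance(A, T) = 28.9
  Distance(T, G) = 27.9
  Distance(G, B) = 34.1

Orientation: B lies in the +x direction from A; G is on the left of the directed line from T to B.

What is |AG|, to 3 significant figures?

43.9

A is at the origin; A and B share the same y with |AB| = 41.0 and B in +x, so B = (41.0, 0). AT runs at 85.7° with |AT| = 28.9, so T = (2.17, 28.8). G is determined by |TG| = 27.9 and |GB| = 34.1 together: it lies at the intersection of circle(T, 27.9) and circle(B, 34.1). With |TB| = 48.4, the foot of the radical line on TB is 20.2 from T and the perpendicular offset is √(27.9² − 20.2²) = 19.2. Taking the left-of-TB solution: G = (29.9, 32.2).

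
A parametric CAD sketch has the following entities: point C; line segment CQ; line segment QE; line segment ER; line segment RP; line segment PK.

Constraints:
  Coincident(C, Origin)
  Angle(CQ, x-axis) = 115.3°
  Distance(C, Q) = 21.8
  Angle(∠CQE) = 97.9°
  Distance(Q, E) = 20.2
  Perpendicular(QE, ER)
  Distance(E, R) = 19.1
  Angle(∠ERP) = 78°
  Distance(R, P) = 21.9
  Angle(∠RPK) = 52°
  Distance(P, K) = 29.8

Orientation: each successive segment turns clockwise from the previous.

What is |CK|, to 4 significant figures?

35.94

C is at the origin; CQ runs at 115.3° with length 21.8, so Q = (-9.316, 19.71). ∠CQE = 97.9° gives QE at 33.20° from the x-axis; with |QE| = 20.2, E = (7.586, 30.77). QE ⟂ ER, so ER runs at -56.80°; with |ER| = 19.1, R = (18.04, 14.79). ∠ERP = 78.0° gives RP at -158.8° from the x-axis; with |RP| = 21.9, P = (-2.373, 6.868). ∠RPK = 52.0° gives PK at 73.20° from the x-axis; with |PK| = 29.8, K = (6.240, 35.40). Then |CK| = |K − C| = 35.94.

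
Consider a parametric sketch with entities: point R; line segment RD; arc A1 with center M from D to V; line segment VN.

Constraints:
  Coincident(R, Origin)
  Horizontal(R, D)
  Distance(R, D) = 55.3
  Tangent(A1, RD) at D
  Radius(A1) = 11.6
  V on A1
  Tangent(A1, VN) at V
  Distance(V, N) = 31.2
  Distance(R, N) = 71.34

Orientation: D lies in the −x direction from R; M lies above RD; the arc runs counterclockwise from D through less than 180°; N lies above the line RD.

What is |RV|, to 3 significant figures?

47.1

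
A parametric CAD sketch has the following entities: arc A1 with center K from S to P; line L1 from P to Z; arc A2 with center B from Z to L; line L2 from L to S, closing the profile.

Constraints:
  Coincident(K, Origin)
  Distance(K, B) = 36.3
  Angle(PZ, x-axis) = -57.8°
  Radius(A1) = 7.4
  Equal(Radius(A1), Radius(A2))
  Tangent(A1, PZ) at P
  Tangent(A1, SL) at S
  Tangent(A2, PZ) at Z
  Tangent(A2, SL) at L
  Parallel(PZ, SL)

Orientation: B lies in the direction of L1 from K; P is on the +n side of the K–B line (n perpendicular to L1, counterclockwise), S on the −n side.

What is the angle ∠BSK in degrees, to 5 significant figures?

78.478°

K is at the origin and B lies 36.3 along u from K, so B = 36.3·u = (19.343, -30.717). Tangency of A1 to both parallel lines with radius 7.4 puts P and S at K ± 7.4·n: P = (6.2618, 3.9433), S = (-6.2618, -3.9433). Then cos ∠BSK = SB·SK / (|SB||SK|), giving 78.478°.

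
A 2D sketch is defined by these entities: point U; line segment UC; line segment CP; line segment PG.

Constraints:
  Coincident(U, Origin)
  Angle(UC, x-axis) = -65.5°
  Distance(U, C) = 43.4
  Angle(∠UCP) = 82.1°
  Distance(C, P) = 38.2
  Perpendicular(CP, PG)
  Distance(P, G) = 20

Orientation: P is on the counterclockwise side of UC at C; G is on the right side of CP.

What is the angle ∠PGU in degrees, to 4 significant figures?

27.10°

U is at the origin; UC runs at -65.5° with length 43.4, so C = 43.4·(cos -65.5°, sin -65.5°) = (18.00, -39.49). ∠UCP = 82.1°, so CP runs at -65.5° + (180° − 82.1°) = 32.40° from the x-axis; with |CP| = 38.2, P = C + 38.2·(cos 32.40°, sin 32.40°) = (50.25, -19.02). CP ⟂ PG; with |PG| = 20.0 on the right of CP, G = P + 20.0·(0.5358, -0.8443) = (60.97, -35.91). Then cos ∠PGU = GP·GU / (|GP||GU|), giving 27.10°.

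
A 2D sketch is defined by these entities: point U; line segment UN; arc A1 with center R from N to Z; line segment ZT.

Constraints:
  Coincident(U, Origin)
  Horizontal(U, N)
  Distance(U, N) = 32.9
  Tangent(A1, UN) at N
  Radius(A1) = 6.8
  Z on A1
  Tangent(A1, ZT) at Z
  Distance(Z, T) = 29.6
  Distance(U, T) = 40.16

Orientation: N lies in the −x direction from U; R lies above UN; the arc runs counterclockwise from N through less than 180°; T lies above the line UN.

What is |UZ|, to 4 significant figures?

26.80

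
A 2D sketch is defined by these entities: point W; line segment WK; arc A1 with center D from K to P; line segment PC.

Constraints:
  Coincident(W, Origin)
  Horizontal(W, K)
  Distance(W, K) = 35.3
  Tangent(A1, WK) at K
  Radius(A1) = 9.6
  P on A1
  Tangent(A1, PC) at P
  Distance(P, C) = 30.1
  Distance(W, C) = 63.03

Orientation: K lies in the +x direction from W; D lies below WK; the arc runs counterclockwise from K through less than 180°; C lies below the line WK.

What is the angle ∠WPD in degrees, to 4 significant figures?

102.4°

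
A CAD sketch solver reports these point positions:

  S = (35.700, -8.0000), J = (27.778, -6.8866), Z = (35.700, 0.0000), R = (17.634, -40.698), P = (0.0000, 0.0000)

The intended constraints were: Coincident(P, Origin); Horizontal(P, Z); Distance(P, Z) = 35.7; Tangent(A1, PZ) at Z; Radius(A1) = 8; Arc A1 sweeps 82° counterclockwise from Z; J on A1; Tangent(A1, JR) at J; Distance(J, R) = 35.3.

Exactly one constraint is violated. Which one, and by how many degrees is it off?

Tangent(A1, JR) at J — off by 8.70°.

P = (0.00, 0.00) ✓; P.y = 0.00, Z.y = 0.00 ✓; |PZ| = 35.70 ✓; ∠(SZ, ZP) = 90.00° ✓; |SZ| = 8.000 ✓; bearing(S→J) − bearing(S→Z) = 82.00° ✓; |SJ| = 8.000 ✓; ∠(SJ, JR) = 98.70° ✗; |JR| = 35.30 ✓.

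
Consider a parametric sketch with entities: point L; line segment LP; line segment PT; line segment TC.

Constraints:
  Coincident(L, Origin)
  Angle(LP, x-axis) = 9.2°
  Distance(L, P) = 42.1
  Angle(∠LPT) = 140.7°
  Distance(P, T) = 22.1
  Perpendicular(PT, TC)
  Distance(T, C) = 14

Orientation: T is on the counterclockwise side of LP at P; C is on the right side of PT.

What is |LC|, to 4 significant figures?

68.14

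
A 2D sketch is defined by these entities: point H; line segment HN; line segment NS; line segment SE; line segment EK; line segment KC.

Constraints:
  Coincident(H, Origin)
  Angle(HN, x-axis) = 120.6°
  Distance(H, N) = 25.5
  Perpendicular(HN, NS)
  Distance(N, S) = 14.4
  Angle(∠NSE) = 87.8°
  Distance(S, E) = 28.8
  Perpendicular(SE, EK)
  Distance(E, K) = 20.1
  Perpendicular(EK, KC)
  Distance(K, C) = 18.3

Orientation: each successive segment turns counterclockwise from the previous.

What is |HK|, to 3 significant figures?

7.24

∠NSE = 87.8° gives SE at -57.2° from the x-axis; with |SE| = 28.8, E = (-9.77, -9.59). SE ⟂ EK, so EK runs at 32.8°; with |EK| = 20.1, K = (7.12, 1.30). Then |HK| = |K − H| = 7.24.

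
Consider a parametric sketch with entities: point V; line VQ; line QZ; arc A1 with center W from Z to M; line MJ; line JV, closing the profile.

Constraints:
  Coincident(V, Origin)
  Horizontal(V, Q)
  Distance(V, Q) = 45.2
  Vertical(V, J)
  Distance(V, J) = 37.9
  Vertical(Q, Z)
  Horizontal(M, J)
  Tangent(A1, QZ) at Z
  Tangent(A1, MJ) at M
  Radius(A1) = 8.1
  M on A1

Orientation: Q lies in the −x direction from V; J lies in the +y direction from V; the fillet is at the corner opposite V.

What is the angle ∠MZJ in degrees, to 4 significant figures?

34.84°

V is at the origin; VQ is horizontal with |VQ| = 45.2 and Q on the −x side, so Q = (-45.20, 0.000). V and J share the same x with |VJ| = 37.9 and J on the +y side, so J = (0.000, 37.90). The virtual corner opposite V is at (-45.20, 37.90). The tangent condition forces WZ to be normal to QZ and tangency of A1 to MJ means the radius WM is perpendicular to MJ, with radius 8.1, so the center W sits 8.1 in from both sides at W = (-37.10, 29.80). That places the tangent points at Z = (-45.20, 29.80) on QZ and M = (-37.10, 37.90) on MJ. Then cos ∠MZJ = ZM·ZJ / (|ZM||ZJ|), giving 34.84°.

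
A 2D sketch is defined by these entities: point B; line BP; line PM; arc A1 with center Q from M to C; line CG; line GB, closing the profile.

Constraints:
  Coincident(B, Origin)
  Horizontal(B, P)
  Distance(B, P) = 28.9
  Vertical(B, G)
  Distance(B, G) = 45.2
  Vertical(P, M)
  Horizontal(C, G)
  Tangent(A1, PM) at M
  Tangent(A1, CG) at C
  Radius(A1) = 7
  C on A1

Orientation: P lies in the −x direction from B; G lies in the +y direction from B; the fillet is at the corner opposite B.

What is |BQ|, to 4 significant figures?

44.03

B is at the origin; BP is horizontal with |BP| = 28.9 and P on the −x side, so P = (-28.90, 0.000). B and G share the same x with |BG| = 45.2 and G on the +y side, so G = (0.000, 45.20). The virtual corner opposite B is at (-28.90, 45.20). A1 meets PM tangentially, so QM is at right angles to PM and since A1 is tangent to CG there, QC ⟂ CG, with radius 7.0, so the center Q sits 7.0 in from both sides at Q = (-21.90, 38.20). Then |BQ| = |Q − B| = 44.03.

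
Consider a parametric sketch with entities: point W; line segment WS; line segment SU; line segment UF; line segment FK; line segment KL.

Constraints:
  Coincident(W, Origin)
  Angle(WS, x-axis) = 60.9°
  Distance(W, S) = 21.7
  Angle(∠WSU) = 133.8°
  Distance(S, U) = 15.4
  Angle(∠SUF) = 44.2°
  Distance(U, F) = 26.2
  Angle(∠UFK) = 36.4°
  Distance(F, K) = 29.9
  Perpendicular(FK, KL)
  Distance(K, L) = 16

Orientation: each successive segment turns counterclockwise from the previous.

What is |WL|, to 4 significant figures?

40.41

W is at the origin; WS runs at 60.9° with length 21.7, so S = (10.55, 18.96). ∠WSU = 133.8° gives SU at 107.1° from the x-axis; with |SU| = 15.4, U = (6.025, 33.68). ∠SUF = 44.2° gives UF at -117.1° from the x-axis; with |UF| = 26.2, F = (-5.910, 10.36). ∠UFK = 36.4° gives FK at 26.50° from the x-axis; with |FK| = 29.9, K = (20.85, 23.70). FK ⟂ KL, so KL runs at 116.5°; with |KL| = 16.0, L = (13.71, 38.02). Then |WL| = |L − W| = 40.41.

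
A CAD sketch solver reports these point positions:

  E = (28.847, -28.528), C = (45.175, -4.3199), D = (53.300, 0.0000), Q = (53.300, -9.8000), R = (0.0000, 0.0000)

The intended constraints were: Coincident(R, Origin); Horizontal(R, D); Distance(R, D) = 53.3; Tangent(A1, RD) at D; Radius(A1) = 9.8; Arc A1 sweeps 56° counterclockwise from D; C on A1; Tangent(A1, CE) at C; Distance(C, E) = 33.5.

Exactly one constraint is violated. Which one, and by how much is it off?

Distance(C, E) = 33.5 — off by 4.30.

R = (0.00, 0.00) ✓; R.y = 0.00, D.y = 0.00 ✓; |RD| = 53.30 ✓; ∠(QD, DR) = 90.00° ✓; |QD| = 9.800 ✓; bearing(Q→C) − bearing(Q→D) = 56.00° ✓; |QC| = 9.800 ✓; ∠(QC, CE) = 90.00° ✓; |CE| = 29.20 ✗.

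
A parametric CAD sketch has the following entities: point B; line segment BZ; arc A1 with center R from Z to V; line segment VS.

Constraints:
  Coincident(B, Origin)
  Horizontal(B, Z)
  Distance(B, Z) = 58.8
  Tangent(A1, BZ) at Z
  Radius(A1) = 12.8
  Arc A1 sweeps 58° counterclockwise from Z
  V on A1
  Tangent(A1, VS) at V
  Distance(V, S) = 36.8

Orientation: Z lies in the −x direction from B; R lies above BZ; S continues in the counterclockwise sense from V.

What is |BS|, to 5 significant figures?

46.848

On A1, Z sits at bearing -90° from R; a 58° counterclockwise sweep puts V at bearing -32°, so V = R + 12.8·(cos -32°, sin -32°) = (-47.945, 6.0170). A1 meets VS tangentially, so RV is at right angles to VS, so VS runs along (−sin -32°, cos -32°); with |VS| = 36.8, S = (-28.444, 37.225). Then |BS| = |S − B| = 46.848.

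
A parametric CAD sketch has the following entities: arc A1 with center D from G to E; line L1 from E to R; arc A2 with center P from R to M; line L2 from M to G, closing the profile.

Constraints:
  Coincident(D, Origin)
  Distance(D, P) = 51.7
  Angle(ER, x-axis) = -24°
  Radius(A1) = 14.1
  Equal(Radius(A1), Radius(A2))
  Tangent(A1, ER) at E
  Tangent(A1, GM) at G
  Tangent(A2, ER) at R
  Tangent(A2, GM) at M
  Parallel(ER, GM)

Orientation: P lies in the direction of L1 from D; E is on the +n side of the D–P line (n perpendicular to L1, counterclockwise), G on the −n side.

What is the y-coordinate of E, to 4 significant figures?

12.88

The slot axis is L1's direction at -24.0°, so u = (cos -24.0°, sin -24.0°) = (0.9135, -0.4067) and n = (−sin -24.0°, cos -24.0°) = (0.4067, 0.9135). D is at the origin and P lies 51.7 along u from D, so P = 51.7·u = (47.23, -21.03). Tangency of A1 to both parallel lines with radius 14.1 puts E and G at D ± 14.1·n: E = (5.735, 12.88), G = (-5.735, -12.88). So E.y = 12.88.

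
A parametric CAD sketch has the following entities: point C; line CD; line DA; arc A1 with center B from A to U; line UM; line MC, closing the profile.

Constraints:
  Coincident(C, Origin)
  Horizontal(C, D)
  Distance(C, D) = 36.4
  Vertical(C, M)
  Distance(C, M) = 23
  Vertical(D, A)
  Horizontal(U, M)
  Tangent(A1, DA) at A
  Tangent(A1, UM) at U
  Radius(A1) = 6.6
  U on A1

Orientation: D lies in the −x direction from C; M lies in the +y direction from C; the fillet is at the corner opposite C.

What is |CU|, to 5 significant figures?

37.644

C is at the origin; CD is horizontal with |CD| = 36.4 and D on the −x side, so D = (-36.400, 0.0000). CM is vertical with |CM| = 23.0 and M on the +y side, so M = (0.0000, 23.000). The virtual corner opposite C is at (-36.400, 23.000). Tangency of A1 to DA means the radius BA is perpendicular to DA and A1 meets UM tangentially, so BU is at right angles to UM, with radius 6.6, so the center B sits 6.6 in from both sides at B = (-29.800, 16.400). That places the tangent points at A = (-36.400, 16.400) on DA and U = (-29.800, 23.000) on UM. Then |CU| = |U − C| = 37.644.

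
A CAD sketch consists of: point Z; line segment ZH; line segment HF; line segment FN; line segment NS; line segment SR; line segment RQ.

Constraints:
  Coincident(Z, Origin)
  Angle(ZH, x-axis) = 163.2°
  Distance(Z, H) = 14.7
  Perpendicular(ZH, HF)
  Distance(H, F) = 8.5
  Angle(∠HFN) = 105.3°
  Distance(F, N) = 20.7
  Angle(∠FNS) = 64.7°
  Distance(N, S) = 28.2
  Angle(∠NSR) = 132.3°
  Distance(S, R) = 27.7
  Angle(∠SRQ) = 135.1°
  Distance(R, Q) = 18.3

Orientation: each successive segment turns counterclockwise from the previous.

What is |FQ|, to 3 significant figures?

42.2

Z is at the origin; ZH runs at 163.2° with length 14.7, so H = (-14.1, 4.25). ZH ⟂ HF, so HF runs at -107°; with |HF| = 8.5, F = (-16.5, -3.89). ∠HFN = 105.3° gives FN at -32.1° from the x-axis; with |FN| = 20.7, N = (1.01, -14.9). ∠FNS = 64.7° gives NS at 83.2° from the x-axis; with |NS| = 28.2, S = (4.35, 13.1). ∠NSR = 132.3° gives SR at 131° from the x-axis; with |SR| = 27.7, R = (-13.8, 34.1). ∠SRQ = 135.1° gives RQ at 176° from the x-axis; with |RQ| = 18.3, Q = (-32.0, 35.4). Then |FQ| = |Q − F| = 42.2.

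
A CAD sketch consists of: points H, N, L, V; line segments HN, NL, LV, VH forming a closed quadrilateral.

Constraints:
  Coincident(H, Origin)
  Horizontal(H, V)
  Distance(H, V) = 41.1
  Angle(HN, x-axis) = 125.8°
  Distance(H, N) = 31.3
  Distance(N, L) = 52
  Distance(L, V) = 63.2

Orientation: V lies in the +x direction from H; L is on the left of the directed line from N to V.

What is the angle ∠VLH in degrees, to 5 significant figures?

37.926°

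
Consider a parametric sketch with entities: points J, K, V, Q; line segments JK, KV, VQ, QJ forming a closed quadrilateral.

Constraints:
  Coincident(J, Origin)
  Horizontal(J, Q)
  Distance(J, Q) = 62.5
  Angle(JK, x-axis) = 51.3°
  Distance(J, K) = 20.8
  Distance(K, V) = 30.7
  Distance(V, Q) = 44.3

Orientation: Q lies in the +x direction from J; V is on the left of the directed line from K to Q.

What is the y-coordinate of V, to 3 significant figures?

35.9

Checks: |KV| = 30.70 ✓; |VQ| = 44.30 ✓.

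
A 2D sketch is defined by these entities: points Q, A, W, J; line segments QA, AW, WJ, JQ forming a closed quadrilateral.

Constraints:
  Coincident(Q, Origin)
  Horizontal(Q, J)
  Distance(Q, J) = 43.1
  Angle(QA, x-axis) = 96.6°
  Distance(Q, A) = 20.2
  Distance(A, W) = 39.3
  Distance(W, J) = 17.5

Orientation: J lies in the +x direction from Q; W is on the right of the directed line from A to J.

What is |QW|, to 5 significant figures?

27.527

Q is at the origin; QJ is horizontal with |QJ| = 43.1 and J in +x, so J = (43.1, 0). QA runs at 96.6° with |QA| = 20.2, so A = (-2.3217, 20.066). W is determined by |AW| = 39.3 and |WJ| = 17.5 together: it lies at the intersection of circle(A, 39.3) and circle(J, 17.5). With |AJ| = 49.657, the foot of the radical line on AJ is 37.296 from A and the perpendicular offset is √(39.3² − 37.296²) = 12.388. Taking the right-of-AJ solution: W = (26.788, -6.3371).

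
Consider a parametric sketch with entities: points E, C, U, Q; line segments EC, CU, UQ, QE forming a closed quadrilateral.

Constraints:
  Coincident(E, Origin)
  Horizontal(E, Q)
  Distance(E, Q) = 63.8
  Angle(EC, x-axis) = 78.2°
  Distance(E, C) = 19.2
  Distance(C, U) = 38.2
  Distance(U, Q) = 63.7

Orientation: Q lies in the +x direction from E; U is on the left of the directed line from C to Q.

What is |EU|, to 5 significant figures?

56.474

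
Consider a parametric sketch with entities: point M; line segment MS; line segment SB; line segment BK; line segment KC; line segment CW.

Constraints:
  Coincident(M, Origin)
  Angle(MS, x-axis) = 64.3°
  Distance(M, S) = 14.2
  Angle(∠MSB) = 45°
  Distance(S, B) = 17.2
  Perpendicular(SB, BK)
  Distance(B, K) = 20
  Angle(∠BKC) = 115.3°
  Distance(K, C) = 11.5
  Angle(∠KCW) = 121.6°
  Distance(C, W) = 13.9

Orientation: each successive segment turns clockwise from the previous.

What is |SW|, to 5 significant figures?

17.988

M is at the origin; MS runs at 64.3° with length 14.2, so S = (6.1580, 12.795). ∠MSB = 45.0° gives SB at -70.700° from the x-axis; with |SB| = 17.2, B = (11.843, -3.4381). SB is perpendicular to BK, so BK runs at -160.70°; with |BK| = 20.0, K = (-7.0332, -10.048). ∠BKC = 115.3° gives KC at 134.60° from the x-axis; with |KC| = 11.5, C = (-15.108, -1.8601). ∠KCW = 121.6° gives CW at 76.200° from the x-axis; with |CW| = 13.9, W = (-11.792, 11.639). Then |SW| = |W − S| = 17.988.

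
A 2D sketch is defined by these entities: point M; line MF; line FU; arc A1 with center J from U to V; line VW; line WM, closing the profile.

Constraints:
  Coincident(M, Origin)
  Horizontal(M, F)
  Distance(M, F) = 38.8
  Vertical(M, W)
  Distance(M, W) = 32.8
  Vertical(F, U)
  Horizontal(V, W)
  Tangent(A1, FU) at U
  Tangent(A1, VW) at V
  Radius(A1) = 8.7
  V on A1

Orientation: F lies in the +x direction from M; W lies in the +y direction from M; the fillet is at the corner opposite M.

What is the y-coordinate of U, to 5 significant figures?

24.100

The virtual corner opposite M is at (38.800, 32.800). Tangency of A1 to FU means the radius JU is perpendicular to FU and the tangent condition forces JV to be normal to VW, with radius 8.7, so the center J sits 8.7 in from both sides at J = (30.100, 24.100). That places the tangent points at U = (38.800, 24.100) on FU and V = (30.100, 32.800) on VW. So U.y = 24.100.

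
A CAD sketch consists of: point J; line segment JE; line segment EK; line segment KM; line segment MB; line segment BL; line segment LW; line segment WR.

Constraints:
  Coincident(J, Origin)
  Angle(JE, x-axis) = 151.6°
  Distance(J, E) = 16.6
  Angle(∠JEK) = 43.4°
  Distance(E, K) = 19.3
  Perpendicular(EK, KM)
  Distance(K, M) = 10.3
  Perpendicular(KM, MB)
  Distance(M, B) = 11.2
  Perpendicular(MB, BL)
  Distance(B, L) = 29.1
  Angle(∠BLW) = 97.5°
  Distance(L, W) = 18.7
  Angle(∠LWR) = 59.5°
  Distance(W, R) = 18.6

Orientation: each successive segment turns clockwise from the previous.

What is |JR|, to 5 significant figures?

17.161

J is at the origin; JE runs at 151.6° with length 16.6, so E = (-14.602, 7.8954). ∠JEK = 43.4° gives EK at 15.000° from the x-axis; with |EK| = 19.3, K = (4.0402, 12.891). EK ⟂ KM, so KM runs at -75.000°; with |KM| = 10.3, M = (6.7060, 2.9415). KM ⟂ MB, so MB runs at -165.00°; with |MB| = 11.2, B = (-4.1123, 0.042760). MB is perpendicular to BL, so BL runs at 105.00°; with |BL| = 29.1, L = (-11.644, 28.151). ∠BLW = 97.5° gives LW at 22.500° from the x-axis; with |LW| = 18.7, W = (5.6326, 35.307). ∠LWR = 59.5° gives WR at -98.000° from the x-axis; with |WR| = 18.6, R = (3.0440, 16.888). Then |JR| = |R − J| = 17.161.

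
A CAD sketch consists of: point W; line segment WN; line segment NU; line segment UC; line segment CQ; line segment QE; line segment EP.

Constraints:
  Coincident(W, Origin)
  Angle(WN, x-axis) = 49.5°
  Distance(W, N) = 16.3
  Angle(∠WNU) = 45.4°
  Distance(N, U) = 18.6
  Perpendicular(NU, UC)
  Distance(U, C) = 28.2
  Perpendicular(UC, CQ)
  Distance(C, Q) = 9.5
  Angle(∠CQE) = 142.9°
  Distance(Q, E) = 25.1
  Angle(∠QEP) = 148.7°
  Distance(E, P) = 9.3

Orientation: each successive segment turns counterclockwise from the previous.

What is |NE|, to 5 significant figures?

17.023

W is at the origin; WN runs at 49.5° with length 16.3, so N = (10.586, 12.395). ∠WNU = 45.4° gives NU at -175.90° from the x-axis; with |NU| = 18.6, U = (-7.9664, 11.065). NU is perpendicular to UC, so UC runs at -85.900°; with |UC| = 28.2, C = (-5.9502, -17.063). UC is perpendicular to CQ, so CQ runs at 4.1000°; with |CQ| = 9.5, Q = (3.5255, -16.384). ∠CQE = 142.9° gives QE at 41.200° from the x-axis; with |QE| = 25.1, E = (22.411, 0.14927). Then |NE| = |E − N| = 17.023.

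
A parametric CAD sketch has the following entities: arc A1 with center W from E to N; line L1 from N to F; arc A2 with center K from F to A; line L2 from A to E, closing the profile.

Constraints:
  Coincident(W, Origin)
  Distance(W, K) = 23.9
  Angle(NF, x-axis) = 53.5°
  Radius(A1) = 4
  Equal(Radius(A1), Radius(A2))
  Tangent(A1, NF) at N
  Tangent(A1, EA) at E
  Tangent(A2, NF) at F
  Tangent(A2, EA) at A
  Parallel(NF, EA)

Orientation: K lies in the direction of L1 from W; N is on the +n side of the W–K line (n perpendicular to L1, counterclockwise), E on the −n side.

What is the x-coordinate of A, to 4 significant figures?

17.43

The slot axis is L1's direction at 53.5°, so u = (cos 53.5°, sin 53.5°) = (0.5948, 0.8039) and n = (−sin 53.5°, cos 53.5°) = (-0.8039, 0.5948). W is at the origin and K lies 23.9 along u from W, so K = 23.9·u = (14.22, 19.21). Tangency of A1 to both parallel lines with radius 4.0 puts N and E at W ± 4.0·n: N = (-3.215, 2.379), E = (3.215, -2.379). Equal radii place F and A the same way about K: F = K + 4.0·n = (11.00, 21.59), A = K − 4.0·n = (17.43, 16.83). So A.x = 17.43.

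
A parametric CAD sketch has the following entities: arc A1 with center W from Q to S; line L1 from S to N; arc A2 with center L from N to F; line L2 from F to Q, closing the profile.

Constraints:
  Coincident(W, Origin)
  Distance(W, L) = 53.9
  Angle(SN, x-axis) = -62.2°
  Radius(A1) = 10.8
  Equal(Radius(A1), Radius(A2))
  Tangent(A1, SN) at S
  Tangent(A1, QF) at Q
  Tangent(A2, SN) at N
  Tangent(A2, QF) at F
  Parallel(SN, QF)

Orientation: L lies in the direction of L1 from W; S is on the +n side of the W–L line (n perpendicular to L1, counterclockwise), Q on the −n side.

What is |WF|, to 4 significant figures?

54.97

The slot axis is L1's direction at -62.2°, so u = (cos -62.2°, sin -62.2°) = (0.4664, -0.8846) and n = (−sin -62.2°, cos -62.2°) = (0.8846, 0.4664). W is at the origin and L lies 53.9 along u from W, so L = 53.9·u = (25.14, -47.68). Tangency of A1 to both parallel lines with radius 10.8 puts S and Q at W ± 10.8·n: S = (9.553, 5.037), Q = (-9.553, -5.037). Equal radii place N and F the same way about L: N = L + 10.8·n = (34.69, -42.64), F = L − 10.8·n = (15.58, -52.72). Then |WF| = |F − W| = 54.97.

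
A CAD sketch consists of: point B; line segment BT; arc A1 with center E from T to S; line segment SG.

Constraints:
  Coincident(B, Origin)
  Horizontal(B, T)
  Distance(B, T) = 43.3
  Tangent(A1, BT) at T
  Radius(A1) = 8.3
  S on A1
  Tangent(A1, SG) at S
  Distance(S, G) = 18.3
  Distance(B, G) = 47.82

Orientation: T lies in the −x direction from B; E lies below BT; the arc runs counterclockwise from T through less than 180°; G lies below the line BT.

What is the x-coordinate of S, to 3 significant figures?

-49.9

Checks: |ES| = 8.300 ✓; ∠(ES, SG) = 90.00° ✓; |SG| = 18.30 ✓; |BG| = 47.82 ✓.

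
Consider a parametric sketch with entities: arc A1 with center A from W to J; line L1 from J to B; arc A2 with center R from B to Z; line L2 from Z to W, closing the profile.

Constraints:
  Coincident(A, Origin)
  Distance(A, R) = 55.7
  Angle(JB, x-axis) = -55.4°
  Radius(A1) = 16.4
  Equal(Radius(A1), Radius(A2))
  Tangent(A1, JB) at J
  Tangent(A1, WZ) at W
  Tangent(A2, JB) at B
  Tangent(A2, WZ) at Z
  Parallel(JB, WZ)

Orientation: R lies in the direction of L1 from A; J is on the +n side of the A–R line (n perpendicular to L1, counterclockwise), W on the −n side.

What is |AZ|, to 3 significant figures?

58.1

The slot axis is L1's direction at -55.4°, so u = (cos -55.4°, sin -55.4°) = (0.568, -0.823) and n = (−sin -55.4°, cos -55.4°) = (0.823, 0.568). A is at the origin and R lies 55.7 along u from A, so R = 55.7·u = (31.6, -45.8). Tangency of A1 to both parallel lines with radius 16.4 puts J and W at A ± 16.4·n: J = (13.5, 9.31), W = (-13.5, -9.31). Equal radii place B and Z the same way about R: B = R + 16.4·n = (45.1, -36.5), Z = R − 16.4·n = (18.1, -55.2). Then |AZ| = |Z − A| = 58.1.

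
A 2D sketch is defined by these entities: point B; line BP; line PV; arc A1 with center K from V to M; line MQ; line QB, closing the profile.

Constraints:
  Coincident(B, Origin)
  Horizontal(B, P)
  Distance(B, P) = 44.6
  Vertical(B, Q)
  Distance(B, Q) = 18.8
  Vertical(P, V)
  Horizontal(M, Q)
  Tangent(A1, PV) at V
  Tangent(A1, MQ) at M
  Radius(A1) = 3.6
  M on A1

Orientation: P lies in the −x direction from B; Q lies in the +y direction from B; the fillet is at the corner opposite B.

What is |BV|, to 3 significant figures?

47.1

B is at the origin; BP is horizontal with |BP| = 44.6 and P on the −x side, so P = (-44.6, 0.00). BQ is vertical with |BQ| = 18.8 and Q on the +y side, so Q = (0.00, 18.8). The virtual corner opposite B is at (-44.6, 18.8). Since A1 is tangent to PV there, KV ⟂ PV and tangency of A1 to MQ means the radius KM is perpendicular to MQ, with radius 3.6, so the center K sits 3.6 in from both sides at K = (-41.0, 15.2). That places the tangent points at V = (-44.6, 15.2) on PV and M = (-41.0, 18.8) on MQ. Then |BV| = |V − B| = 47.1.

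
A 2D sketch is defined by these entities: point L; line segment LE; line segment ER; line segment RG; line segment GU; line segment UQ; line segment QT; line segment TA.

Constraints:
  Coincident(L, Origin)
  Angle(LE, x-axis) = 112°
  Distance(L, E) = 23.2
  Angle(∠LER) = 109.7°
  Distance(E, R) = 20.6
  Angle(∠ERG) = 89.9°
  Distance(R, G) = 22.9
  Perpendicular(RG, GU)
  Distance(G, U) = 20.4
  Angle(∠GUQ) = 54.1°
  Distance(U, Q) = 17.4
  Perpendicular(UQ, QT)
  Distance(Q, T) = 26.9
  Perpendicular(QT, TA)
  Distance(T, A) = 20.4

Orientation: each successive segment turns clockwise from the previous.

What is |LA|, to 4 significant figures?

33.97

The perpendicularity gives QT at right angles to UQ, so QT runs at 5.700°; with |QT| = 26.9, T = (31.68, 24.53). QT ⟂ TA, so TA runs at -84.30°; with |TA| = 20.4, A = (33.70, 4.232). Then |LA| = |A − L| = 33.97.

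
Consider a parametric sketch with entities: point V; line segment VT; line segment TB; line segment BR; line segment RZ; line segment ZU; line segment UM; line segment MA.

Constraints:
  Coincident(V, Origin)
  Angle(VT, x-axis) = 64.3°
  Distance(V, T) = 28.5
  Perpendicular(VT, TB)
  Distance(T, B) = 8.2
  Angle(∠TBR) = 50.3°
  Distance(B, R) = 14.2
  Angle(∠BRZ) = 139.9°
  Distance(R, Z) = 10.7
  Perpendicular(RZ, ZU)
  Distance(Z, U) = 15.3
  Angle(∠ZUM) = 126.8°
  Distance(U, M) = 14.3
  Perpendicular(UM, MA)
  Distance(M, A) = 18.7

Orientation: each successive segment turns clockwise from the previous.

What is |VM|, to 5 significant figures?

41.426

V is at the origin; VT runs at 64.3° with length 28.5, so T = (12.359, 25.681). VT is perpendicular to TB, so TB runs at -25.700°; with |TB| = 8.2, B = (19.748, 22.125). ∠TBR = 50.3° gives BR at -155.40° from the x-axis; with |BR| = 14.2, R = (6.8370, 16.214). ∠BRZ = 139.9° gives RZ at 164.50° from the x-axis; with |RZ| = 10.7, Z = (-3.4739, 19.073). The perpendicularity gives ZU at right angles to RZ, so ZU runs at 74.500°; with |ZU| = 15.3, U = (0.61486, 33.816). ∠ZUM = 126.8° gives UM at 21.300° from the x-axis; with |UM| = 14.3, M = (13.938, 39.011). Then |VM| = |M − V| = 41.426.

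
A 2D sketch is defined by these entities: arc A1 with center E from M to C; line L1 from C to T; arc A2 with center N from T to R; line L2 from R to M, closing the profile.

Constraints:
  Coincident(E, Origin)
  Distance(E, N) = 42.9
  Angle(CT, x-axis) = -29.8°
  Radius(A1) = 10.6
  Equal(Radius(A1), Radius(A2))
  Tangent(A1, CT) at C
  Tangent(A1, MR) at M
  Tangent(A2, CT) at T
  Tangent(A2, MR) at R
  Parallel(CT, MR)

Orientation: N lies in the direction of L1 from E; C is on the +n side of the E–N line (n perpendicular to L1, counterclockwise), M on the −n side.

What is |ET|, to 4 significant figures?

44.19

Tangency of A1 to both parallel lines with radius 10.6 puts C and M at E ± 10.6·n: C = (5.268, 9.198), M = (-5.268, -9.198). Equal radii place T and R the same way about N: T = N + 10.6·n = (42.50, -12.12), R = N − 10.6·n = (31.96, -30.52). Then |ET| = |T − E| = 44.19.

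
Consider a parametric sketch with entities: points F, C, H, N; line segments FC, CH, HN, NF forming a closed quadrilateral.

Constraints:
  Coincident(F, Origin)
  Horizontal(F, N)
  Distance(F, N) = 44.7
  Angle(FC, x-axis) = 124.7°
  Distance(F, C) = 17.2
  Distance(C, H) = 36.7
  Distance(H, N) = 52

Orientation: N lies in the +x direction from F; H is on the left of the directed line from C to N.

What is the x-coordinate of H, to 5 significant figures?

14.072

F is at the origin; F and N share the same y with |FN| = 44.7 and N in +x, so N = (44.7, 0). FC runs at 124.7° with |FC| = 17.2, so C = (-9.7916, 14.141). H is determined by |CH| = 36.7 and |HN| = 52.0 together: it lies at the intersection of circle(C, 36.7) and circle(N, 52.0). With |CN| = 56.297, the foot of the radical line on CN is 16.095 from C and the perpendicular offset is √(36.7² − 16.095²) = 32.982. Taking the left-of-CN solution: H = (14.072, 42.023).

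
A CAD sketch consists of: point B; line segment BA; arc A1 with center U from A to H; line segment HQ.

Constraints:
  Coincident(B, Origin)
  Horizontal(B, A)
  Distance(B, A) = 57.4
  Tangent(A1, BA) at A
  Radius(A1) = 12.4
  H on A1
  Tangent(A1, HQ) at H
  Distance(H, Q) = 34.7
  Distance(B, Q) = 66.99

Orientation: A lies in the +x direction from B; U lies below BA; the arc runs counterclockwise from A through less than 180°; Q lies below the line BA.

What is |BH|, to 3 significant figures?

46.9

Checks: B.y = 0.00, A.y = 0.00 ✓; |UH| = 12.40 ✓; ∠(UH, HQ) = 90.00° ✓; |HQ| = 34.70 ✓; |BQ| = 66.99 ✓.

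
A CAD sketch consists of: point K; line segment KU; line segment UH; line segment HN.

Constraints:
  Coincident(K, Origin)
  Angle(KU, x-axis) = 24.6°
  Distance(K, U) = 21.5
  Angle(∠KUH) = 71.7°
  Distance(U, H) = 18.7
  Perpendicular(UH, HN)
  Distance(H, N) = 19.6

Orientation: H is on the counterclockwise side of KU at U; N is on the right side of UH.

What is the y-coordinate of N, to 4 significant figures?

35.99

K is at the origin; KU runs at 24.6° with length 21.5, so U = 21.5·(cos 24.6°, sin 24.6°) = (19.55, 8.950). ∠KUH = 71.7°, so UH runs at 24.6° + (180° − 71.7°) = 132.9° from the x-axis; with |UH| = 18.7, H = U + 18.7·(cos 132.9°, sin 132.9°) = (6.819, 22.65). The perpendicularity gives HN at right angles to UH; with |HN| = 19.6 on the right of UH, N = H + 19.6·(0.7325, 0.6807) = (21.18, 35.99). So N.y = 35.99.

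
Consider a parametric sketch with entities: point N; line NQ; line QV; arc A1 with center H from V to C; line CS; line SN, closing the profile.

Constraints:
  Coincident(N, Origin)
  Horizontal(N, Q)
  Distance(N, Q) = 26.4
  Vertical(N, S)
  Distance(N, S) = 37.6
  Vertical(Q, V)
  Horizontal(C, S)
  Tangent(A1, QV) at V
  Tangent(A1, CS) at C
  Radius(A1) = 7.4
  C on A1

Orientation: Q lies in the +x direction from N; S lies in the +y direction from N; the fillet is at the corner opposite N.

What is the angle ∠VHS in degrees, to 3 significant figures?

159°

N is at the origin; NQ is horizontal with |NQ| = 26.4 and Q on the +x side, so Q = (26.4, 0.00). NS is vertical with |NS| = 37.6 and S on the +y side, so S = (0.00, 37.6). The virtual corner opposite N is at (26.4, 37.6). A1 meets QV tangentially, so HV is at right angles to QV and A1 meets CS tangentially, so HC is at right angles to CS, with radius 7.4, so the center H sits 7.4 in from both sides at H = (19.0, 30.2). That places the tangent points at V = (26.4, 30.2) on QV and C = (19.0, 37.6) on CS. Then cos ∠VHS = HV·HS / (|HV||HS|), giving 159°.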